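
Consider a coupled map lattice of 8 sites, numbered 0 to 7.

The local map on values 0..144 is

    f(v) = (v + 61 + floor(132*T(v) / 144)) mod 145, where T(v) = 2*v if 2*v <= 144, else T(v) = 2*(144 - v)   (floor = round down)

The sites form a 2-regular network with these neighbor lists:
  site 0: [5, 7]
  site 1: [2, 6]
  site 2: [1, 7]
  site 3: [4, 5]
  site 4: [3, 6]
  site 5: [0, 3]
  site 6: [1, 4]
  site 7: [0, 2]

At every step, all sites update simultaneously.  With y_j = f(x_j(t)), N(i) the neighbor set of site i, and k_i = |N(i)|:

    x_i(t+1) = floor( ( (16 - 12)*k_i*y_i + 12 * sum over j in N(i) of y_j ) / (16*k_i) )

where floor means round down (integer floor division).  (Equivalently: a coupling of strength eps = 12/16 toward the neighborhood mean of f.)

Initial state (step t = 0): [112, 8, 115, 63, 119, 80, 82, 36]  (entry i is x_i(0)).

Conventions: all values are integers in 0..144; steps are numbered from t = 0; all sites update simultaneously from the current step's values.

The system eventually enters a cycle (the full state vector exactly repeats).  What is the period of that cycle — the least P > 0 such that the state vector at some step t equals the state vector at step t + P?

Answer: 2
Key observation: The state at step 6, [100, 99, 99, 100, 100, 100, 99, 100], reappears at step 8 — and no state repeats earlier — so the cycle the system enters has period 2.

Derivation:
t=0: [112, 8, 115, 63, 119, 80, 82, 36]
t=1: [70, 93, 58, 95, 96, 95, 88, 68]
t=2: [106, 95, 98, 100, 102, 105, 102, 99]
t=3: [93, 97, 98, 94, 95, 93, 96, 95]
t=4: [101, 99, 99, 101, 100, 101, 99, 100]
t=5: [95, 97, 96, 95, 96, 95, 96, 96]
t=6: [100, 99, 99, 100, 100, 100, 99, 100]
t=7: [96, 97, 96, 96, 96, 96, 96, 96]
t=8: [100, 99, 99, 100, 100, 100, 99, 100]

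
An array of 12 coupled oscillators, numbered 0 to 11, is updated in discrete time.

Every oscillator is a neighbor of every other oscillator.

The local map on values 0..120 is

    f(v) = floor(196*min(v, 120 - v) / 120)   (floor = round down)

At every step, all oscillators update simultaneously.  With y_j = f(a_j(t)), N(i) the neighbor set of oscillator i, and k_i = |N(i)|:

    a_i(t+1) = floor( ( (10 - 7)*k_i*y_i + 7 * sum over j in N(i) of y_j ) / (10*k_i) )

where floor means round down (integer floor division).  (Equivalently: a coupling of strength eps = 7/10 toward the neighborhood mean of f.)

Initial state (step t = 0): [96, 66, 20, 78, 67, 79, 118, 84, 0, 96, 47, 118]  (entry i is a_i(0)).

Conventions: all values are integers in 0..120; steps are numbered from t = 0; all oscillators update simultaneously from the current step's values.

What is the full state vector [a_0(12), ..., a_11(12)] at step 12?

Answer: [81, 81, 81, 81, 81, 81, 81, 81, 81, 81, 81, 81]

Derivation:
t=0: [96, 66, 20, 78, 67, 79, 118, 84, 0, 96, 47, 118]
t=1: [44, 56, 43, 51, 55, 51, 36, 49, 35, 44, 53, 36]
t=2: [73, 78, 73, 76, 78, 76, 70, 75, 70, 73, 77, 70]
t=3: [74, 72, 74, 73, 72, 73, 75, 74, 75, 74, 73, 75]
t=4: [75, 75, 75, 75, 75, 75, 74, 75, 74, 75, 75, 74]
t=5: [73, 73, 73, 73, 73, 73, 73, 73, 73, 73, 73, 73]
t=6: [76, 76, 76, 76, 76, 76, 76, 76, 76, 76, 76, 76]
t=7: [71, 71, 71, 71, 71, 71, 71, 71, 71, 71, 71, 71]
t=8: [80, 80, 80, 80, 80, 80, 80, 80, 80, 80, 80, 80]
t=9: [65, 65, 65, 65, 65, 65, 65, 65, 65, 65, 65, 65]
t=10: [89, 89, 89, 89, 89, 89, 89, 89, 89, 89, 89, 89]
t=11: [50, 50, 50, 50, 50, 50, 50, 50, 50, 50, 50, 50]
t=12: [81, 81, 81, 81, 81, 81, 81, 81, 81, 81, 81, 81]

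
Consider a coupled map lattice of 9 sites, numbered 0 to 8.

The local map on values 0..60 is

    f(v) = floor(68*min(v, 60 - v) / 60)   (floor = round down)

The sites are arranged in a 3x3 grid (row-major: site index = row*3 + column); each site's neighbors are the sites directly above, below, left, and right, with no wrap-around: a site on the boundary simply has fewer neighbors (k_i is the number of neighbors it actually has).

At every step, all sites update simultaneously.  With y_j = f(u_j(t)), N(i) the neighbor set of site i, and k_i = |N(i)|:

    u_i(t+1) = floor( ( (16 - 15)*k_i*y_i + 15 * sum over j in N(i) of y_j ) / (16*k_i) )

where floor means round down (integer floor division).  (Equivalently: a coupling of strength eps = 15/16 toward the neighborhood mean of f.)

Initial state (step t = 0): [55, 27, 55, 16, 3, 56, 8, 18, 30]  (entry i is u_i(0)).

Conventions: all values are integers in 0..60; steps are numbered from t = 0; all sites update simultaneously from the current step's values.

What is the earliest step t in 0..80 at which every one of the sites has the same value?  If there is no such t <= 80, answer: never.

Answer: 13
Key observation: Synchronization is absorbing here: once all sites are equal they stay equal, and step 13 is the first all-equal step.

Derivation:
t=0: [55, 27, 55, 16, 3, 56, 8, 18, 30]  (not all equal)
t=1: [22, 5, 16, 6, 17, 13, 18, 15, 13]  (not all equal)
t=2: [6, 19, 10, 20, 11, 16, 12, 17, 15]  (not all equal)
t=3: [20, 10, 18, 11, 19, 13, 20, 14, 18]  (not all equal)
t=4: [12, 20, 12, 21, 13, 19, 14, 20, 14]  (not all equal)
t=5: [21, 13, 20, 14, 21, 14, 22, 15, 21]  (not all equal)
t=6: [15, 22, 14, 22, 15, 22, 16, 22, 16]  (not all equal)
t=7: [23, 16, 23, 17, 23, 17, 23, 18, 23]  (not all equal)
t=8: [18, 25, 18, 25, 19, 25, 19, 25, 19]  (not all equal)
t=9: [27, 20, 27, 21, 27, 21, 27, 21, 27]  (not all equal)
t=10: [22, 29, 22, 29, 23, 29, 23, 29, 23]  (not all equal)
t=11: [31, 25, 31, 25, 31, 25, 31, 26, 31]  (not all equal)
t=12: [28, 31, 28, 31, 28, 31, 28, 31, 28]  (not all equal)
t=13: [31, 31, 31, 31, 31, 31, 31, 31, 31]  (all equal)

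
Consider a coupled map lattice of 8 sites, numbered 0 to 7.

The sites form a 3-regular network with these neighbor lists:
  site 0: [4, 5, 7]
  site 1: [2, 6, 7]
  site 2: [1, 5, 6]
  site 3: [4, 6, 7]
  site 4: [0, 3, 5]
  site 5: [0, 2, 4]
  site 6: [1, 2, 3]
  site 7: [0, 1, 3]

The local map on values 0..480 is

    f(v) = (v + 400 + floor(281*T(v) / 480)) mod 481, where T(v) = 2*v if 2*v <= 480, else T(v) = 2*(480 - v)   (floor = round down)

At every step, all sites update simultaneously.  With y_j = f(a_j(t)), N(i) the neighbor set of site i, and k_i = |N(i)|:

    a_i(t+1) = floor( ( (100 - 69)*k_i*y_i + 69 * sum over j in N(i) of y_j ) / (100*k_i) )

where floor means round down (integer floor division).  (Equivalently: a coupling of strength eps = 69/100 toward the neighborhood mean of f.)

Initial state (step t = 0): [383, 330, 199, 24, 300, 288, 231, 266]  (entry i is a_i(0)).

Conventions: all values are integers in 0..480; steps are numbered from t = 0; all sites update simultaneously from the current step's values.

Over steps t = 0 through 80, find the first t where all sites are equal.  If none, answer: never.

Simulating step by step:
t=0: [383, 330, 199, 24, 300, 288, 231, 266]  (not all equal)
t=1: [426, 408, 401, 435, 431, 408, 412, 431]  (not all equal)
t=2: [408, 410, 411, 407, 407, 409, 409, 407]  (not all equal)
t=3: [411, 410, 410, 411, 411, 410, 410, 410]  (not all equal)
t=4: [410, 410, 410, 410, 410, 410, 410, 410]  (all equal)

Answer: 4
Key observation: Synchronization is absorbing here: once all sites are equal they stay equal, and step 4 is the first all-equal step.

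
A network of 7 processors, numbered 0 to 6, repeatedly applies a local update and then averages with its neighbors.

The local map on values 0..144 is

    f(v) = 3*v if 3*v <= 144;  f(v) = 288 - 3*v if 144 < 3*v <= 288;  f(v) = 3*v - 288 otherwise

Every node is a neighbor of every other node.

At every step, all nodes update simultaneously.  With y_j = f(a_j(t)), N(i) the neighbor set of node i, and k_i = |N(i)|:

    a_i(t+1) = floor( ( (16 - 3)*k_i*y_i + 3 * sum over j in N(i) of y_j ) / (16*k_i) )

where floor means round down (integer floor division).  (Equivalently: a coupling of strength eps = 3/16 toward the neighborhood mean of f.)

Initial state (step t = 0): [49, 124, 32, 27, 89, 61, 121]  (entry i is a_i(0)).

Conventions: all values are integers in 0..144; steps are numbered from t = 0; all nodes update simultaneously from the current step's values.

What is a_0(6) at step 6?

Answer: a_0(6) = 43

Derivation:
t=0: [49, 124, 32, 27, 89, 61, 121]
t=1: [129, 84, 93, 82, 35, 100, 77]
t=2: [88, 39, 18, 44, 93, 20, 55]
t=3: [34, 107, 58, 119, 23, 63, 112]
t=4: [96, 42, 105, 70, 70, 94, 54]
t=5: [13, 112, 34, 74, 74, 18, 112]
t=6: [43, 50, 92, 64, 64, 55, 50]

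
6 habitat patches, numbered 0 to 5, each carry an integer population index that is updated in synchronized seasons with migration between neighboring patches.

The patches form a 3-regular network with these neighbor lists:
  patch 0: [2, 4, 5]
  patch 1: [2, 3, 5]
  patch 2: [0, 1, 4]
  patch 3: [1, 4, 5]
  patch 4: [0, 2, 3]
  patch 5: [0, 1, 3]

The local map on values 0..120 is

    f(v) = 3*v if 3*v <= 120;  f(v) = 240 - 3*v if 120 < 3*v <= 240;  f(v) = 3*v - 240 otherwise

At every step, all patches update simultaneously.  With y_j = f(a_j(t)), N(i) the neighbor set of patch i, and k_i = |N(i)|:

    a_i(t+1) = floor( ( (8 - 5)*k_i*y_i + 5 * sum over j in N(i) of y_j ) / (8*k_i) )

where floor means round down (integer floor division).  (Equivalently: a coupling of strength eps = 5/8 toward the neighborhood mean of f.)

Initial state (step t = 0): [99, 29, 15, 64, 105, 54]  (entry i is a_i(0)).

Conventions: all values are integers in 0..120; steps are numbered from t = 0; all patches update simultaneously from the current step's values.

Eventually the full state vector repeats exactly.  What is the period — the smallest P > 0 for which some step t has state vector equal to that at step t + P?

Simulating step by step:
t=0: [99, 29, 15, 64, 105, 54]
t=1: [62, 68, 62, 68, 59, 69]
t=2: [51, 39, 52, 41, 53, 38]
t=3: [90, 109, 90, 108, 90, 109]
t=4: [41, 74, 41, 74, 41, 74]
t=5: [96, 38, 96, 38, 96, 38]
t=6: [61, 100, 61, 100, 61, 100]
t=7: [57, 59, 57, 59, 57, 59]
t=8: [67, 64, 67, 64, 67, 64]
t=9: [40, 46, 40, 46, 40, 46]
t=10: [116, 105, 116, 105, 116, 105]
t=11: [101, 81, 101, 81, 101, 81]
t=12: [50, 15, 50, 15, 50, 15]
t=13: [80, 54, 80, 54, 80, 54]
t=14: [16, 61, 16, 61, 16, 61]
t=15: [49, 55, 49, 55, 49, 55]
t=16: [89, 78, 89, 78, 89, 78]
t=17: [22, 10, 22, 10, 22, 10]
t=18: [58, 37, 58, 37, 58, 37]
t=19: [75, 101, 75, 101, 75, 101]
t=20: [25, 53, 25, 53, 25, 53]
t=21: [76, 79, 76, 79, 76, 79]
t=22: [10, 4, 10, 4, 10, 4]
t=23: [26, 15, 26, 15, 26, 15]
t=24: [71, 51, 71, 51, 71, 51]
t=25: [39, 74, 39, 74, 39, 74]
t=26: [96, 38, 96, 38, 96, 38]

Answer: 21
Key observation: The state at step 5, [96, 38, 96, 38, 96, 38], reappears at step 26 — and no state repeats earlier — so the cycle the system enters has period 21.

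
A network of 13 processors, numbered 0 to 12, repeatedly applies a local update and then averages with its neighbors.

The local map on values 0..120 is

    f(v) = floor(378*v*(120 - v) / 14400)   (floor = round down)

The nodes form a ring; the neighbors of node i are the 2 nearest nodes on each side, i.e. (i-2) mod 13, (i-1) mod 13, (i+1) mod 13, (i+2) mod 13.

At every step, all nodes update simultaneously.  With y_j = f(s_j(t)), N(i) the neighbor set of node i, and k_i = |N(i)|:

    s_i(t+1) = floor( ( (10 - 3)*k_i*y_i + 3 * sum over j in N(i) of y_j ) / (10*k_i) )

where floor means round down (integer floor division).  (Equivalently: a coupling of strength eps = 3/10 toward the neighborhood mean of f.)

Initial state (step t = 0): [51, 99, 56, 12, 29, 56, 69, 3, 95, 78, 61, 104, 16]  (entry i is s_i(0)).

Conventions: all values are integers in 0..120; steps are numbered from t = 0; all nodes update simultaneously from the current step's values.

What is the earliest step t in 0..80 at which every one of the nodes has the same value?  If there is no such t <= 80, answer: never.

Simulating step by step:
t=0: [51, 99, 56, 12, 29, 56, 69, 3, 95, 78, 61, 104, 16]  (not all equal)
t=1: [81, 57, 84, 47, 71, 81, 81, 31, 64, 75, 83, 53, 51]  (not all equal)
t=2: [84, 91, 82, 88, 88, 82, 82, 76, 89, 87, 83, 90, 90]  (not all equal)
t=3: [77, 71, 78, 73, 74, 80, 80, 84, 74, 75, 77, 71, 71]  (not all equal)
t=4: [87, 90, 86, 89, 88, 84, 84, 81, 87, 87, 87, 90, 90]  (not all equal)
t=5: [73, 70, 74, 72, 74, 78, 78, 80, 75, 75, 74, 71, 70]  (not all equal)
t=6: [90, 90, 89, 89, 88, 85, 85, 84, 87, 88, 89, 90, 90]  (not all equal)
t=7: [70, 70, 71, 72, 73, 77, 77, 78, 75, 73, 72, 70, 70]  (not all equal)
t=8: [91, 90, 90, 89, 89, 86, 86, 85, 87, 89, 90, 90, 90]  (not all equal)
t=9: [69, 70, 70, 72, 72, 75, 75, 77, 74, 72, 70, 70, 69]  (not all equal)
t=10: [91, 91, 90, 90, 89, 88, 88, 86, 88, 89, 90, 91, 91]  (not all equal)
t=11: [69, 69, 70, 70, 71, 72, 73, 75, 72, 72, 70, 69, 69]  (not all equal)
t=12: [91, 91, 91, 91, 90, 90, 89, 88, 89, 90, 91, 91, 91]  (not all equal)
t=13: [69, 69, 69, 69, 70, 70, 71, 72, 71, 70, 69, 69, 69]  (not all equal)
t=14: [92, 92, 91, 91, 91, 91, 90, 90, 91, 91, 91, 91, 92]  (not all equal)
t=15: [67, 67, 68, 68, 69, 69, 69, 69, 69, 69, 68, 68, 67]  (not all equal)
t=16: [92, 92, 92, 92, 92, 92, 92, 92, 92, 92, 92, 92, 92]  (all equal)

Answer: 16
Key observation: Synchronization is absorbing here: once all nodes are equal they stay equal, and step 16 is the first all-equal step.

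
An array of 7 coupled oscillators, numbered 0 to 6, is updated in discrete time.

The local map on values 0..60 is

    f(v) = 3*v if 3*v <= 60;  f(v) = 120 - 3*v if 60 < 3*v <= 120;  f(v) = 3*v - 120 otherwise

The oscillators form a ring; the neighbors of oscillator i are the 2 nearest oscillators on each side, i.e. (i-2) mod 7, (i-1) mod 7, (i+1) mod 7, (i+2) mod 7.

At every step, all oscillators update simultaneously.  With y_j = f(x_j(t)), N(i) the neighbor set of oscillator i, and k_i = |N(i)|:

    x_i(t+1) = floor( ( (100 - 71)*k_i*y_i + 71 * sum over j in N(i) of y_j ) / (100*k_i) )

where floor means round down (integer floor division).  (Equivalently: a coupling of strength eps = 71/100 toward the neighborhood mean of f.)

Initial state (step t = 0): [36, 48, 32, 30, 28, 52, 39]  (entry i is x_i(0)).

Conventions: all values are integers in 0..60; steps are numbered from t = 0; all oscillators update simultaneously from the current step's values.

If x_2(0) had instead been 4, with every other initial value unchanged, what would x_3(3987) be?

Simulating step by step:
t=0: [36, 48, 4, 30, 28, 52, 39]
t=1: [16, 17, 21, 27, 24, 24, 20]
t=2: [52, 51, 49, 47, 50, 48, 52]
t=3: [31, 30, 29, 26, 27, 28, 32]
t=4: [29, 31, 34, 36, 35, 33, 30]
t=5: [26, 24, 20, 17, 18, 22, 25]
t=6: [48, 49, 52, 53, 52, 49, 48]
t=7: [27, 29, 32, 33, 32, 29, 27]
t=8: [34, 31, 27, 26, 27, 31, 34]
t=9: [24, 28, 33, 35, 33, 28, 24]
t=10: [38, 33, 27, 24, 27, 33, 38]
t=11: [17, 23, 31, 35, 31, 23, 17]
t=12: [46, 40, 33, 32, 33, 40, 46]
t=13: [12, 14, 17, 14, 17, 14, 12]
t=14: [40, 41, 45, 45, 45, 41, 40]
t=15: [3, 6, 10, 10, 10, 6, 3]
t=16: [15, 19, 24, 25, 24, 19, 15]
t=17: [49, 49, 48, 50, 48, 49, 49]
t=18: [26, 27, 26, 26, 26, 27, 26]
t=19: [40, 41, 41, 40, 41, 41, 40]
t=20: [1, 1, 1, 2, 1, 1, 1]
t=21: [3, 3, 3, 3, 3, 3, 3]
t=22: [9, 9, 9, 9, 9, 9, 9]
t=23: [27, 27, 27, 27, 27, 27, 27]
t=24: [39, 39, 39, 39, 39, 39, 39]
t=25: [3, 3, 3, 3, 3, 3, 3]

Answer: x_3(3987) = 27
Key observation: The state at step 21, [3, 3, 3, 3, 3, 3, 3], reappears at step 25: the system is in a cycle of period 4 from step 21 on.  Therefore the state at step 3987 equals the state at step 21 + ((3987 - 21) mod 4) = 23, which is [27, 27, 27, 27, 27, 27, 27].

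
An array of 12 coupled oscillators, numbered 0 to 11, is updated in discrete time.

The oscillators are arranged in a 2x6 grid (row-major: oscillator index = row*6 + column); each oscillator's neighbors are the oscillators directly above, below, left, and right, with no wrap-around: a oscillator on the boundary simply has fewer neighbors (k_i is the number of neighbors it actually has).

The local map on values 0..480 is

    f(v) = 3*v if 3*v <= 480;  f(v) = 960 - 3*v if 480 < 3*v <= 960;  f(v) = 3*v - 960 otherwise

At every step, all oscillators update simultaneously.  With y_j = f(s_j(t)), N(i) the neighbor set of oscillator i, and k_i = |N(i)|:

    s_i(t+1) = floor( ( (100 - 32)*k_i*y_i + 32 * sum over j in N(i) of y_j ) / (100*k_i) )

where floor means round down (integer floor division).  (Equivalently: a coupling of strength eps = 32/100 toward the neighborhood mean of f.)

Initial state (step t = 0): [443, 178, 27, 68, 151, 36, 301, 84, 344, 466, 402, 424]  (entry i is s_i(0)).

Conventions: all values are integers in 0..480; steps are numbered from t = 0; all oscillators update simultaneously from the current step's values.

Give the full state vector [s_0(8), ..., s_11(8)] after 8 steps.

Simulating step by step:
t=0: [443, 178, 27, 68, 151, 36, 301, 84, 344, 466, 402, 424]
t=1: [328, 364, 129, 242, 367, 195, 138, 230, 131, 353, 295, 268]
t=2: [103, 162, 344, 226, 168, 302, 328, 283, 347, 142, 93, 178]
t=3: [289, 374, 138, 293, 375, 177, 83, 137, 120, 358, 329, 342]
t=4: [129, 208, 345, 129, 169, 328, 249, 361, 344, 127, 55, 117]
t=5: [351, 290, 135, 360, 369, 144, 226, 149, 110, 325, 238, 268]
t=6: [122, 162, 333, 142, 185, 342, 278, 378, 316, 84, 201, 214]
t=7: [344, 384, 123, 363, 365, 160, 172, 183, 57, 256, 346, 283]
t=8: [150, 221, 303, 161, 165, 365, 379, 365, 219, 170, 99, 164]

Answer: [150, 221, 303, 161, 165, 365, 379, 365, 219, 170, 99, 164]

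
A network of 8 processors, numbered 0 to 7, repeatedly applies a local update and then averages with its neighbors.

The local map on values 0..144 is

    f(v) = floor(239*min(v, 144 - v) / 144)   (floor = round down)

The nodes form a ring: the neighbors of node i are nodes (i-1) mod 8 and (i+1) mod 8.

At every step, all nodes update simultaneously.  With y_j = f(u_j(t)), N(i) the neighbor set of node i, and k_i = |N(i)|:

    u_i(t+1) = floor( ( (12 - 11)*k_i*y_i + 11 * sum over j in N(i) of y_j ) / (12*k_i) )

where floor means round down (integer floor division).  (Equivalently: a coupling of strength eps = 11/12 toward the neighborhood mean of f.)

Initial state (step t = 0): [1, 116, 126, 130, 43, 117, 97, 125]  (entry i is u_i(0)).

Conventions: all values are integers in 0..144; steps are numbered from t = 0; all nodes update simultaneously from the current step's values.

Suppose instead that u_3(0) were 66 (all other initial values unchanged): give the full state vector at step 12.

Answer: [109, 84, 105, 82, 102, 84, 106, 86]
Key observation: This trace re-runs the system from the modified initial state.

Derivation:
t=0: [1, 116, 126, 66, 43, 117, 97, 125]
t=1: [35, 17, 73, 54, 76, 71, 40, 38]
t=2: [46, 82, 63, 112, 103, 91, 88, 62]
t=3: [99, 91, 79, 83, 69, 80, 94, 85]
t=4: [90, 90, 95, 109, 104, 98, 99, 79]
t=5: [97, 85, 74, 72, 66, 70, 90, 83]
t=6: [97, 97, 108, 113, 116, 100, 106, 84]
t=7: [87, 69, 64, 52, 60, 56, 84, 72]
t=8: [114, 101, 100, 101, 89, 98, 104, 98]
t=9: [71, 61, 71, 81, 74, 78, 75, 59]
t=10: [100, 115, 103, 115, 107, 114, 103, 113]
t=11: [51, 68, 49, 63, 49, 63, 51, 68]
t=12: [109, 84, 105, 82, 102, 84, 106, 86]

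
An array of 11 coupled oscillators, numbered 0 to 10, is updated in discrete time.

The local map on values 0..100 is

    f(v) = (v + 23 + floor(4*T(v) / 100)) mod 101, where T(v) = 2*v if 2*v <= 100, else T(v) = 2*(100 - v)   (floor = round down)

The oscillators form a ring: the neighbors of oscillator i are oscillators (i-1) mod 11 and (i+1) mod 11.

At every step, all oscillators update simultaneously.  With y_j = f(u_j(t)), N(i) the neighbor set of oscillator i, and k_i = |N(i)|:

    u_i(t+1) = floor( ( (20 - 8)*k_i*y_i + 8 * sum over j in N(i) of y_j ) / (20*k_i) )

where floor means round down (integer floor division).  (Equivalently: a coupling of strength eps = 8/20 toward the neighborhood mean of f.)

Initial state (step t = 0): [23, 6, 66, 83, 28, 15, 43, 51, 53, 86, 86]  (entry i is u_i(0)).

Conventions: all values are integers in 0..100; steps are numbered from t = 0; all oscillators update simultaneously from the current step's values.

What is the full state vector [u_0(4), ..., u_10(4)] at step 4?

Answer: [44, 73, 76, 72, 27, 14, 40, 42, 52, 82, 79]

Derivation:
t=0: [23, 6, 66, 83, 28, 15, 43, 51, 53, 86, 86]
t=1: [35, 45, 61, 32, 40, 47, 64, 75, 64, 23, 16]
t=2: [58, 72, 77, 64, 65, 74, 88, 95, 82, 54, 45]
t=3: [84, 75, 37, 71, 91, 79, 29, 13, 22, 63, 75]
t=4: [44, 73, 76, 72, 27, 14, 40, 42, 52, 82, 79]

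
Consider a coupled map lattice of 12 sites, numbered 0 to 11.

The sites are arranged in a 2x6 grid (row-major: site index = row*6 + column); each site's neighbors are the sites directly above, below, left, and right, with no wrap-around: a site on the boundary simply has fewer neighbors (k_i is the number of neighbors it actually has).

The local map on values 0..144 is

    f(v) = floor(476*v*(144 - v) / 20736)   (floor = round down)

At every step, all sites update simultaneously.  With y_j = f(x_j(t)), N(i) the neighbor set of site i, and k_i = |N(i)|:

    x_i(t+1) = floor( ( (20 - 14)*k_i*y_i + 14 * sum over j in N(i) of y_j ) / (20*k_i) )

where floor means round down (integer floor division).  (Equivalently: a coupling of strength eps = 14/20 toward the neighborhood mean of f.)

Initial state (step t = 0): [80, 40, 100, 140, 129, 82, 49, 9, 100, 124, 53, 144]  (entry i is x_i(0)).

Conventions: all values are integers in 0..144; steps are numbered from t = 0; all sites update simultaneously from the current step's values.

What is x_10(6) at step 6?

Answer: x_10(6) = 118

Derivation:
t=0: [80, 40, 100, 140, 129, 82, 49, 9, 100, 124, 53, 144]
t=1: [105, 85, 78, 50, 68, 50, 82, 78, 73, 68, 56, 79]
t=2: [109, 111, 114, 114, 111, 114, 109, 116, 118, 114, 116, 112]
t=3: [85, 80, 77, 79, 78, 81, 82, 78, 74, 75, 79, 77]
t=4: [116, 117, 117, 117, 117, 117, 116, 117, 118, 117, 117, 117]
t=5: [73, 72, 71, 72, 72, 72, 73, 72, 71, 71, 72, 72]
t=6: [118, 118, 118, 118, 119, 119, 118, 118, 118, 118, 118, 119]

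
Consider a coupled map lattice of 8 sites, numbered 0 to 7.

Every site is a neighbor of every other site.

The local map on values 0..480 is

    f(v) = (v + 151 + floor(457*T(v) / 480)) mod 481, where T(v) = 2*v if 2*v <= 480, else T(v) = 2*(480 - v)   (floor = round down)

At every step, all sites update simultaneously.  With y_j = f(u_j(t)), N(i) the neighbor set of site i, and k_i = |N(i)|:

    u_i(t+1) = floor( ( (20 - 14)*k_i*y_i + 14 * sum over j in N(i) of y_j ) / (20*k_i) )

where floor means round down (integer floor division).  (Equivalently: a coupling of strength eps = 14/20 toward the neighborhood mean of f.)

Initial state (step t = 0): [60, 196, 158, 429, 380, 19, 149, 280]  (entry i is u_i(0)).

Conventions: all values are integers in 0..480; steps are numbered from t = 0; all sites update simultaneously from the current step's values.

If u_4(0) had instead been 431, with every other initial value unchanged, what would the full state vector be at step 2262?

Answer: [303, 303, 303, 303, 303, 303, 303, 303]
Key observation: The state at step 15, [310, 310, 310, 310, 310, 310, 310, 310], reappears at step 17: the system is in a cycle of period 2 from step 15 on.  Therefore the state at step 2262 equals the state at step 15 + ((2262 - 15) mod 2) = 16, which is [303, 303, 303, 303, 303, 303, 303, 303].

Derivation:
t=0: [60, 196, 158, 429, 431, 19, 149, 280]
t=1: [237, 219, 197, 211, 210, 213, 192, 238]
t=2: [305, 295, 282, 290, 290, 291, 279, 306]
t=3: [317, 318, 321, 319, 319, 319, 321, 316]
t=4: [295, 295, 294, 295, 295, 295, 294, 295]
t=5: [317, 317, 317, 317, 317, 317, 317, 317]
t=6: [297, 297, 297, 297, 297, 297, 297, 297]
t=7: [315, 315, 315, 315, 315, 315, 315, 315]
t=8: [299, 299, 299, 299, 299, 299, 299, 299]
t=9: [313, 313, 313, 313, 313, 313, 313, 313]
t=10: [300, 300, 300, 300, 300, 300, 300, 300]
t=11: [312, 312, 312, 312, 312, 312, 312, 312]
t=12: [301, 301, 301, 301, 301, 301, 301, 301]
t=13: [311, 311, 311, 311, 311, 311, 311, 311]
t=14: [302, 302, 302, 302, 302, 302, 302, 302]
t=15: [310, 310, 310, 310, 310, 310, 310, 310]
t=16: [303, 303, 303, 303, 303, 303, 303, 303]
t=17: [310, 310, 310, 310, 310, 310, 310, 310]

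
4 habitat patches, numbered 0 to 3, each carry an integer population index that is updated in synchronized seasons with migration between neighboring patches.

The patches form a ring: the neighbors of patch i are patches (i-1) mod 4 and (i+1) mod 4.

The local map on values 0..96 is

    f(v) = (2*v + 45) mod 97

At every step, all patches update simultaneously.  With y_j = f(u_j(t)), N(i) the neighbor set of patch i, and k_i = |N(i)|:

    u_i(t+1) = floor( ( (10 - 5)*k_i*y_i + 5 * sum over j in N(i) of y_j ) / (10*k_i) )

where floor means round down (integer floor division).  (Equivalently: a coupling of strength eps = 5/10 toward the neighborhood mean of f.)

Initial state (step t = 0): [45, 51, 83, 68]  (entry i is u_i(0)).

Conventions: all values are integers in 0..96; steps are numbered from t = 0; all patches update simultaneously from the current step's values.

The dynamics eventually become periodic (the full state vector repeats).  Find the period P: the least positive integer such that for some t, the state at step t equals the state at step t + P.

Simulating step by step:
t=0: [45, 51, 83, 68]
t=1: [52, 38, 42, 55]
t=2: [46, 33, 36, 50]
t=3: [35, 22, 25, 39]
t=4: [37, 72, 76, 41]
t=5: [41, 52, 32, 21]
t=6: [49, 36, 40, 54]
t=7: [42, 28, 33, 46]
t=8: [27, 13, 18, 31]
t=9: [21, 56, 60, 25]
t=10: [82, 68, 72, 86]
t=11: [34, 68, 72, 38]
t=12: [35, 69, 73, 39]
t=13: [37, 71, 75, 41]
t=14: [41, 50, 30, 20]
t=15: [48, 33, 37, 52]
t=16: [38, 23, 27, 42]
t=17: [42, 52, 31, 22]
t=18: [51, 36, 40, 55]
t=19: [44, 29, 33, 48]
t=20: [30, 15, 19, 34]
t=21: [26, 60, 64, 30]
t=22: [19, 53, 57, 23]
t=23: [77, 63, 67, 81]
t=24: [24, 58, 62, 28]
t=25: [63, 73, 53, 43]
t=26: [69, 79, 59, 49]
t=27: [56, 42, 46, 61]
t=28: [55, 41, 45, 60]
t=29: [53, 39, 43, 58]
t=30: [49, 35, 39, 54]
t=31: [41, 27, 31, 46]
t=32: [25, 11, 15, 30]
t=33: [66, 76, 56, 46]
t=34: [50, 36, 40, 55]
t=35: [43, 29, 33, 48]
t=36: [29, 15, 19, 34]
t=37: [25, 59, 64, 30]
t=38: [66, 75, 56, 46]
t=39: [50, 35, 40, 55]
t=40: [43, 28, 33, 48]
t=41: [29, 14, 19, 34]
t=42: [25, 58, 63, 30]
t=43: [65, 74, 55, 46]
t=44: [73, 82, 63, 54]
t=45: [64, 49, 54, 70]
t=46: [71, 56, 61, 77]
t=47: [61, 70, 51, 42]
t=48: [65, 74, 55, 46]

Answer: 5
Key observation: The state at step 43, [65, 74, 55, 46], reappears at step 48 — and no state repeats earlier — so the cycle the system enters has period 5.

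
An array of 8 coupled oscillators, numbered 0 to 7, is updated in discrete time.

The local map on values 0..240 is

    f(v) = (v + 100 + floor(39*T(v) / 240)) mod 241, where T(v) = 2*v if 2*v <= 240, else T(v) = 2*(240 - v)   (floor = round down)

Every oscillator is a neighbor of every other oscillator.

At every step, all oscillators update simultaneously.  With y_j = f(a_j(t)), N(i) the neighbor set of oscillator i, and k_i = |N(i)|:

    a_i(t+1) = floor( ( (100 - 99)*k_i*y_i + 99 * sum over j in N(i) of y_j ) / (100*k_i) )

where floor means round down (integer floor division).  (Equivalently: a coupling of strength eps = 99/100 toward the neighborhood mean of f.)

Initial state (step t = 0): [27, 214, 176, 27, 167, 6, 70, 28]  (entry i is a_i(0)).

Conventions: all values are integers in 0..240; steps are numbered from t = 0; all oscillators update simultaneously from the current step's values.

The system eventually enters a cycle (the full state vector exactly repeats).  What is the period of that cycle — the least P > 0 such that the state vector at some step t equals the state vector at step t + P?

Answer: 2
Key observation: The state at step 4, [34, 34, 34, 34, 34, 34, 34, 34], reappears at step 6 — and no state repeats earlier — so the cycle the system enters has period 2.

Derivation:
t=0: [27, 214, 176, 27, 167, 6, 70, 28]
t=1: [108, 115, 118, 108, 119, 111, 100, 108]
t=2: [40, 39, 38, 40, 38, 39, 9, 40]
t=3: [145, 145, 146, 145, 146, 145, 151, 145]
t=4: [34, 34, 34, 34, 34, 34, 34, 34]
t=5: [145, 145, 145, 145, 145, 145, 145, 145]
t=6: [34, 34, 34, 34, 34, 34, 34, 34]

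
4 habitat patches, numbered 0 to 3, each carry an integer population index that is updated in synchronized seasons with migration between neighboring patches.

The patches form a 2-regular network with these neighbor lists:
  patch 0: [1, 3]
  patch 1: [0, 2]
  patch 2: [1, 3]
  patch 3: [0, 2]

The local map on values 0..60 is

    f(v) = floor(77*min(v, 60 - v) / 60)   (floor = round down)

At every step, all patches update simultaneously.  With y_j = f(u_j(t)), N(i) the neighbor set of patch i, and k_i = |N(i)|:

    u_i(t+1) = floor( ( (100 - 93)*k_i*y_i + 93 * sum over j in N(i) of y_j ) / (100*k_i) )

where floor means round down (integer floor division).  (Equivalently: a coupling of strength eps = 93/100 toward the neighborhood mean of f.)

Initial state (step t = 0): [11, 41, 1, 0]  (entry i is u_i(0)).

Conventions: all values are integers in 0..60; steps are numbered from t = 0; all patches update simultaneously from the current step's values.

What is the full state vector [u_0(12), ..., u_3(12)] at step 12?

Answer: [29, 29, 29, 29]

Derivation:
t=0: [11, 41, 1, 0]
t=1: [12, 8, 11, 6]
t=2: [8, 14, 8, 13]
t=3: [16, 10, 16, 10]
t=4: [12, 19, 12, 19]
t=5: [23, 15, 23, 15]
t=6: [19, 28, 19, 28]
t=7: [34, 24, 34, 24]
t=8: [30, 32, 30, 32]
t=9: [35, 37, 35, 37]
t=10: [29, 31, 29, 31]
t=11: [37, 37, 37, 37]
t=12: [29, 29, 29, 29]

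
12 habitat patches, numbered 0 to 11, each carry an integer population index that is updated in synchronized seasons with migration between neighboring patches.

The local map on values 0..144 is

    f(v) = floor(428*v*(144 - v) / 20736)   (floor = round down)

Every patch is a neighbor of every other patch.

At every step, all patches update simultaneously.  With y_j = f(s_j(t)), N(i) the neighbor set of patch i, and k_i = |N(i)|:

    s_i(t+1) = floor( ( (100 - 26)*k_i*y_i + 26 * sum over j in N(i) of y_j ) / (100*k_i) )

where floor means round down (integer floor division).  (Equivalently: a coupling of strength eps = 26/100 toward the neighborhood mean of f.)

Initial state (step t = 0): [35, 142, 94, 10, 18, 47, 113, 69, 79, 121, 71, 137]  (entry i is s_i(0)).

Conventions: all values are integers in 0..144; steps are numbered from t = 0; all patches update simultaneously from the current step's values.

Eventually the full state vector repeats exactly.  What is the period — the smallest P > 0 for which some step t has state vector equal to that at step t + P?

Answer: 2
Key observation: The state at step 9, [96, 96, 96, 96, 96, 96, 96, 96, 96, 96, 96, 96], reappears at step 11 — and no state repeats earlier — so the cycle the system enters has period 2.

Derivation:
t=0: [35, 142, 94, 10, 18, 47, 113, 69, 79, 121, 71, 137]
t=1: [75, 22, 88, 38, 52, 86, 70, 95, 94, 60, 95, 32]
t=2: [102, 65, 98, 85, 96, 99, 102, 95, 95, 100, 95, 78]
t=3: [90, 102, 93, 100, 95, 92, 90, 95, 95, 91, 95, 103]
t=4: [98, 90, 96, 91, 95, 97, 98, 95, 95, 97, 95, 89]
t=5: [93, 98, 95, 98, 96, 94, 93, 96, 96, 94, 96, 99]
t=6: [96, 93, 95, 93, 95, 96, 96, 95, 95, 96, 95, 92]
t=7: [95, 96, 96, 96, 96, 95, 95, 96, 96, 95, 96, 97]
t=8: [95, 95, 95, 95, 95, 95, 95, 95, 95, 95, 95, 94]
t=9: [96, 96, 96, 96, 96, 96, 96, 96, 96, 96, 96, 96]
t=10: [95, 95, 95, 95, 95, 95, 95, 95, 95, 95, 95, 95]
t=11: [96, 96, 96, 96, 96, 96, 96, 96, 96, 96, 96, 96]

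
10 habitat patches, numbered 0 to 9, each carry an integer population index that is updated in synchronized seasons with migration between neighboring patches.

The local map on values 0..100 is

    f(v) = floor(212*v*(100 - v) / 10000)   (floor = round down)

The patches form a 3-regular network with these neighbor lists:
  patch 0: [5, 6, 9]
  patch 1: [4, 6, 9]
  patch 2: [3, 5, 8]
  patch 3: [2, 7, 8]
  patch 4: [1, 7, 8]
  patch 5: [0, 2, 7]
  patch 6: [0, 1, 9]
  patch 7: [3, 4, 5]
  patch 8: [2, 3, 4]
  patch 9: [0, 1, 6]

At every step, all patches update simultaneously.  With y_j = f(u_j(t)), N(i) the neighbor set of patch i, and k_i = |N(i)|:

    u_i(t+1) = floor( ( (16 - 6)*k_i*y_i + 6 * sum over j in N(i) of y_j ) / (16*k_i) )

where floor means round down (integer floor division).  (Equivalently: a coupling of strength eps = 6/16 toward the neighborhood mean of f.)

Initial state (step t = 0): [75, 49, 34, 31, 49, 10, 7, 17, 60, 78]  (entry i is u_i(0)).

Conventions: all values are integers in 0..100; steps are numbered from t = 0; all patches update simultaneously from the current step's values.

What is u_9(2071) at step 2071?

Simulating step by step:
t=0: [75, 49, 34, 31, 49, 10, 7, 17, 60, 78]
t=1: [32, 45, 43, 43, 48, 26, 24, 32, 49, 35]
t=2: [44, 49, 49, 50, 51, 42, 42, 46, 51, 47]
t=3: [51, 51, 52, 52, 52, 51, 51, 52, 52, 51]
t=4: [52, 52, 52, 52, 52, 52, 52, 52, 52, 52]
t=5: [52, 52, 52, 52, 52, 52, 52, 52, 52, 52]

Answer: u_9(2071) = 52
Key observation: The state at step 4, [52, 52, 52, 52, 52, 52, 52, 52, 52, 52], reappears at step 5: the system is in a cycle of period 1 from step 4 on.  Therefore the state at step 2071 equals the state at step 4 + ((2071 - 4) mod 1) = 4, which is [52, 52, 52, 52, 52, 52, 52, 52, 52, 52].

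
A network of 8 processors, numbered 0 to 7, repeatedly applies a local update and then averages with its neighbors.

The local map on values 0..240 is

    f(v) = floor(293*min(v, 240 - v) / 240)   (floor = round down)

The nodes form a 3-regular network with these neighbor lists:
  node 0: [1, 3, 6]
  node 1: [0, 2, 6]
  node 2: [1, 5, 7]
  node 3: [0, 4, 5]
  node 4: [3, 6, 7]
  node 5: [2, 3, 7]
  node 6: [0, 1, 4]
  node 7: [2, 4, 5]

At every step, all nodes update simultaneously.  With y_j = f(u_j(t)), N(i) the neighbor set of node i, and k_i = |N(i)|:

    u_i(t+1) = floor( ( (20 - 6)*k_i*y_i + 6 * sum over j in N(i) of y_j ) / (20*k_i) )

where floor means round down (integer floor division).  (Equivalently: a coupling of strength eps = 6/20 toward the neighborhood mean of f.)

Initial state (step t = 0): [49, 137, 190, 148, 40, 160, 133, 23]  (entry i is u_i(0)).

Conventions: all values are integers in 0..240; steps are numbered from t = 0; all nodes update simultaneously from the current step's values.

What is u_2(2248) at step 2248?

Answer: u_2(2248) = 117
Key observation: The state at step 21, [140, 140, 140, 140, 140, 140, 140, 140], reappears at step 29: the system is in a cycle of period 8 from step 21 on.  Therefore the state at step 2248 equals the state at step 21 + ((2248 - 21) mod 8) = 24, which is [117, 117, 117, 117, 117, 117, 117, 117].

Derivation:
t=0: [49, 137, 190, 148, 40, 160, 133, 23]
t=1: [78, 112, 67, 98, 60, 88, 114, 40]
t=2: [105, 126, 85, 110, 81, 99, 127, 59]
t=3: [130, 134, 105, 128, 102, 114, 132, 82]
t=4: [133, 129, 126, 134, 123, 133, 130, 109]
t=5: [130, 134, 137, 130, 139, 131, 134, 134]
t=6: [133, 129, 126, 132, 125, 131, 128, 128]
t=7: [131, 135, 137, 132, 138, 133, 135, 136]
t=8: [131, 128, 125, 130, 125, 129, 128, 126]
t=9: [133, 136, 139, 134, 138, 135, 136, 138]
t=10: [129, 126, 123, 128, 124, 127, 126, 124]
t=11: [135, 138, 141, 136, 140, 137, 138, 140]
t=12: [127, 124, 121, 125, 122, 124, 124, 122]
t=13: [138, 141, 144, 140, 143, 141, 140, 143]
t=14: [123, 120, 117, 121, 118, 119, 121, 118]
t=15: [143, 145, 142, 144, 144, 144, 144, 143]
t=16: [117, 115, 118, 117, 117, 117, 116, 117]
t=17: [141, 140, 143, 142, 141, 142, 141, 142]
t=18: [120, 121, 118, 119, 119, 118, 120, 119]
t=19: [145, 145, 144, 145, 145, 144, 145, 144]
t=20: [115, 115, 116, 115, 115, 116, 115, 116]
t=21: [140, 140, 140, 140, 140, 140, 140, 140]
t=22: [122, 122, 122, 122, 122, 122, 122, 122]
t=23: [144, 144, 144, 144, 144, 144, 144, 144]
t=24: [117, 117, 117, 117, 117, 117, 117, 117]
t=25: [142, 142, 142, 142, 142, 142, 142, 142]
t=26: [119, 119, 119, 119, 119, 119, 119, 119]
t=27: [145, 145, 145, 145, 145, 145, 145, 145]
t=28: [115, 115, 115, 115, 115, 115, 115, 115]
t=29: [140, 140, 140, 140, 140, 140, 140, 140]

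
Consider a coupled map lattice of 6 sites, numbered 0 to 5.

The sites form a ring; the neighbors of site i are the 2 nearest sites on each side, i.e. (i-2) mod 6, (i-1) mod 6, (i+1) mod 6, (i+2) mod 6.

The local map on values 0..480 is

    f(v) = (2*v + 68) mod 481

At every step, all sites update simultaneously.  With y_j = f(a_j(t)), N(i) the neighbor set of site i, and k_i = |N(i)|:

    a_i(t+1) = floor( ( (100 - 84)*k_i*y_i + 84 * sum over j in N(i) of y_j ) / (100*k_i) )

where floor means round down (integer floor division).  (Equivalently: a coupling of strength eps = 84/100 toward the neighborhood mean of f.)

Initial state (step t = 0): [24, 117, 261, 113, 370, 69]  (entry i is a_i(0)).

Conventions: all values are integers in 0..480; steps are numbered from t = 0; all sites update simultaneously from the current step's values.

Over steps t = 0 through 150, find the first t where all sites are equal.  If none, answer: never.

Simulating step by step:
t=0: [24, 117, 261, 113, 370, 69]  (not all equal)
t=1: [216, 200, 235, 245, 204, 251]  (not all equal)
t=2: [231, 125, 227, 241, 126, 232]  (not all equal)
t=3: [161, 94, 165, 164, 95, 166]  (not all equal)
t=4: [337, 373, 336, 338, 373, 337]  (not all equal)
t=5: [290, 272, 291, 291, 272, 291]  (not all equal)
t=6: [152, 162, 152, 153, 162, 152]  (not all equal)
t=7: [380, 375, 380, 380, 375, 380]  (not all equal)
t=8: [342, 345, 342, 342, 345, 342]  (not all equal)
t=9: [273, 271, 273, 273, 271, 273]  (not all equal)
t=10: [131, 132, 131, 131, 132, 131]  (not all equal)
t=11: [330, 330, 330, 330, 330, 330]  (all equal)

Answer: 11
Key observation: Synchronization is absorbing here: once all sites are equal they stay equal, and step 11 is the first all-equal step.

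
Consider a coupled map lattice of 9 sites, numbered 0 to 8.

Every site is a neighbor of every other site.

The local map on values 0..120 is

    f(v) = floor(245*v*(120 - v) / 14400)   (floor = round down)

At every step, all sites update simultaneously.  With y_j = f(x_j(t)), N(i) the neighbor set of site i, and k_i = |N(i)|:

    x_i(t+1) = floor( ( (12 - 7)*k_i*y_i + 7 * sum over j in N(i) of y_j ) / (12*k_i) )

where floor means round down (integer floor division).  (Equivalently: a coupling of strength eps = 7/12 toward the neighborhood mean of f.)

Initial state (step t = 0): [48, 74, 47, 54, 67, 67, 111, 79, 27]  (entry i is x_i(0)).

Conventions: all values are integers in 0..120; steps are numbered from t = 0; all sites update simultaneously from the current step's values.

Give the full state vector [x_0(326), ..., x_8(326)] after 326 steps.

Simulating step by step:
t=0: [48, 74, 47, 54, 67, 67, 111, 79, 27]
t=1: [53, 53, 53, 54, 54, 54, 39, 52, 48]
t=2: [59, 59, 59, 59, 59, 59, 56, 59, 58]
t=3: [60, 60, 60, 60, 60, 60, 60, 60, 60]
t=4: [61, 61, 61, 61, 61, 61, 61, 61, 61]
t=5: [61, 61, 61, 61, 61, 61, 61, 61, 61]

Answer: [61, 61, 61, 61, 61, 61, 61, 61, 61]
Key observation: The state at step 4, [61, 61, 61, 61, 61, 61, 61, 61, 61], reappears at step 5: the system is in a cycle of period 1 from step 4 on.  Therefore the state at step 326 equals the state at step 4 + ((326 - 4) mod 1) = 4, which is [61, 61, 61, 61, 61, 61, 61, 61, 61].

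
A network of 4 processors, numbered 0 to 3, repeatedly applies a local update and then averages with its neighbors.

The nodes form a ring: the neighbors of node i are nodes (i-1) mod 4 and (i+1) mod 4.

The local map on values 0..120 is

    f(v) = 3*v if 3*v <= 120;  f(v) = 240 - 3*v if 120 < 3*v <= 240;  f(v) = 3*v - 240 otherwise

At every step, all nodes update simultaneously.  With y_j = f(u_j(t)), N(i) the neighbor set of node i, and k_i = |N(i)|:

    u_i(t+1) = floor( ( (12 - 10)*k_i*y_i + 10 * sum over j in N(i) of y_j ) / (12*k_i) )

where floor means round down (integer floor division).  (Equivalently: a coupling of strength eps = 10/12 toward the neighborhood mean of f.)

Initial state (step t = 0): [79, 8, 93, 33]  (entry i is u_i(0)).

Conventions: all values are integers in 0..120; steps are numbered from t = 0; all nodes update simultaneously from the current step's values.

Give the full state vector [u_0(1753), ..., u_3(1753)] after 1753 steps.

Answer: [64, 32, 64, 32]
Key observation: The state at step 13, [64, 32, 64, 32], reappears at step 15: the system is in a cycle of period 2 from step 13 on.  Therefore the state at step 1753 equals the state at step 13 + ((1753 - 13) mod 2) = 13, which is [64, 32, 64, 32].

Derivation:
t=0: [79, 8, 93, 33]
t=1: [51, 21, 57, 34]
t=2: [83, 75, 80, 82]
t=3: [10, 6, 8, 4]
t=4: [17, 25, 16, 24]
t=5: [69, 53, 69, 53]
t=6: [73, 41, 73, 41]
t=7: [101, 37, 101, 37]
t=8: [103, 71, 103, 71]
t=9: [34, 62, 34, 62]
t=10: [62, 94, 62, 94]
t=11: [44, 52, 44, 52]
t=12: [88, 104, 88, 104]
t=13: [64, 32, 64, 32]
t=14: [88, 56, 88, 56]
t=15: [64, 32, 64, 32]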